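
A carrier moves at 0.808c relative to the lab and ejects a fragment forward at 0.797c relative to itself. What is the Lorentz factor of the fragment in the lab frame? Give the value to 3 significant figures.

u_lab = (0.797 + 0.808)/(1 + 0.797×0.808) = 1.605/1.64398 = 0.976292
γ = 1/√(1 − 0.976292²) = 4.62

γ ≈ 4.62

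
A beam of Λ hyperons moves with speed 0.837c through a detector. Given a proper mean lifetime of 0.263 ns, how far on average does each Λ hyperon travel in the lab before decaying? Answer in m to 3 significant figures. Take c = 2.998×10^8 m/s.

γ = 1/√(1 − 0.837²) = 1.8275
Dilated lifetime: Δt = γτ₀ = 1.8275 × 0.263 ns = 0.48063 ns
d = vΔt = 0.837c × 0.48063 ns = 2.5093×10^8 m/s × 4.8063×10^-10 s = 0.121 m

d ≈ 0.121 m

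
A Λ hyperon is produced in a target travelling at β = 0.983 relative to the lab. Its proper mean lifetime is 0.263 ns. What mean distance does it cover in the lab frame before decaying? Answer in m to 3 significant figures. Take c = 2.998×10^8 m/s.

d ≈ 0.422 m

γ = 1/√(1 − 0.983²) = 5.4465
Dilated lifetime: Δt = γτ₀ = 5.4465 × 0.263 ns = 1.4324 ns
d = vΔt = 0.983c × 1.4324 ns = 2.9470×10^8 m/s × 1.4324×10^-9 s = 0.422 m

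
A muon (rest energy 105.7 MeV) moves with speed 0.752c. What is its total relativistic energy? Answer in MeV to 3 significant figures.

E ≈ 160 MeV

γ = 1/√(1 − 0.752²) = 1.5171
E = γm₀c² = 1.5171 × 105.7 MeV = 160 MeV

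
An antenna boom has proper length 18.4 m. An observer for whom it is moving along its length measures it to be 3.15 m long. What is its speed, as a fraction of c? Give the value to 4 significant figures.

γ = L₀/L = 18.4/3.15 = 5.84127
β = √(1 − 1/γ²) = 0.9852

β ≈ 0.9852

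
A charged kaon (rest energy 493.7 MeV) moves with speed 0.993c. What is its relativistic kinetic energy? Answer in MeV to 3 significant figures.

K ≈ 3690 MeV

γ = 1/√(1 − 0.993²) = 8.4664
K = (γ − 1)m₀c² = (8.4664 − 1) × 493.7 MeV = 7.4664 × 493.7 MeV = 3690 MeV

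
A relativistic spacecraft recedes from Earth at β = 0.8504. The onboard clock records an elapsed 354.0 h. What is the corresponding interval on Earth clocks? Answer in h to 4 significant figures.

Δt ≈ 672.8 h

γ = 1/√(1 − 0.8504²) = 1.90065
Time dilation: Δt = γτ₀ = 1.90065 × 354.0 h = 672.8 h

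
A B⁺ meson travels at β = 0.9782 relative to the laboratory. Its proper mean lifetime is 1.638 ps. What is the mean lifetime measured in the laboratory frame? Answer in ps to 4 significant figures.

Δt ≈ 7.888 ps

γ = 1/√(1 − 0.9782²) = 4.81545
Time dilation: Δt = γτ₀ = 4.81545 × 1.638 ps = 7.888 ps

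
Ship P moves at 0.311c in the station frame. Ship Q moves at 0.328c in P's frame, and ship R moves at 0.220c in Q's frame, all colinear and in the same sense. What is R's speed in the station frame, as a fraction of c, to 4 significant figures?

u ≈ 0.7094c

Compose boost 2: (0.328 + 0.311)/(1 + 0.328×0.311) = 0.6390/1.10201 = 0.579851
Compose boost 3: (0.220 + 0.579851)/(1 + 0.220×0.579851) = 0.799851/1.12757 = 0.7094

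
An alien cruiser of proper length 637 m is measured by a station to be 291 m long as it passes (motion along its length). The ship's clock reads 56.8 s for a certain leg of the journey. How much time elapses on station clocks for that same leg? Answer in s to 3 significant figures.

Length contraction ⇒ γ = L₀/L = 637/291 = 2.1890
Time dilation: Δt = γτ₀ = 2.1890 × 56.8 s = 124 s

Δt ≈ 124 s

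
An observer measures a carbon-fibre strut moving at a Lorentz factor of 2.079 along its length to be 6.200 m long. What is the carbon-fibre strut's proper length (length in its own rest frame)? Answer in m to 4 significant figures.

L₀ ≈ 12.89 m

γ = 2.079 (given)
L₀ = γL = 2.079 × 6.200 = 12.89 m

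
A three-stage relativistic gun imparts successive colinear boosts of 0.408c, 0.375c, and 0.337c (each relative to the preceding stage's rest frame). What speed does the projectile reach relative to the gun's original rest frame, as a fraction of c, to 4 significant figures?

Compose boost 2: (0.375 + 0.408)/(1 + 0.375×0.408) = 0.7830/1.15300 = 0.679098
Compose boost 3: (0.337 + 0.679098)/(1 + 0.337×0.679098) = 1.01610/1.22886 = 0.8269

u ≈ 0.8269c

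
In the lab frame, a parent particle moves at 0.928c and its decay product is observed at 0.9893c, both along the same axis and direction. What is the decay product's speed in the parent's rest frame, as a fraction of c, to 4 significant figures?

u' ≈ 0.7482c

Inverse velocity addition: u' = (u − v)/(1 − uv/c²)
= (0.9893 − 0.928)/(1 − 0.9893×0.928) = 0.06130/0.0819296 = 0.7482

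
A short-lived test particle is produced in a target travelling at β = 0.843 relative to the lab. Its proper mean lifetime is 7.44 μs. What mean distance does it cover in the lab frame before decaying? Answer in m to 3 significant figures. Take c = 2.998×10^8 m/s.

γ = 1/√(1 − 0.843²) = 1.8590
Dilated lifetime: Δt = γτ₀ = 1.8590 × 7.44 μs = 13.831 μs
d = vΔt = 0.843c × 13.831 μs = 2.5273×10^8 m/s × 1.3831×10^-5 s = 3500 m

d ≈ 3500 m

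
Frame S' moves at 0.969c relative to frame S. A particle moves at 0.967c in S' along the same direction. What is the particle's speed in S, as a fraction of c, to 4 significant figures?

u ≈ 0.9995c

Relativistic velocity addition: u = (u' + v)/(1 + u'v/c²)
= (0.967 + 0.969)/(1 + 0.967×0.969) = 1.936/1.93702 = 0.9995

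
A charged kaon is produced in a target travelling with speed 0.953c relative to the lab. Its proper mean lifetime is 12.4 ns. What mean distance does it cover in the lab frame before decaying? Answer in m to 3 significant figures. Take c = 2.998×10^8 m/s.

γ = 1/√(1 − 0.953²) = 3.3007
Dilated lifetime: Δt = γτ₀ = 3.3007 × 12.4 ns = 40.928 ns
d = vΔt = 0.953c × 40.928 ns = 2.8571×10^8 m/s × 4.0928×10^-8 s = 11.7 m

d ≈ 11.7 m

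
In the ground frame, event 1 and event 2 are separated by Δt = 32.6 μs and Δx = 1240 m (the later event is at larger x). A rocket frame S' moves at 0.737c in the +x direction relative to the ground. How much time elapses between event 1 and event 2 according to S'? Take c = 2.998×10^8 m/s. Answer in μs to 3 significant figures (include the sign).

γ = 1/√(1 − 0.737²) = 1.4795
Δt' = γ(Δt − vΔx/c²) = 1.4795 × (32.6 μs − 0.737×1240 m / (2.998×10^8 m/s))
= 1.4795 × (29.552 μs) = 43.7 μs

Δt' ≈ 43.7 μs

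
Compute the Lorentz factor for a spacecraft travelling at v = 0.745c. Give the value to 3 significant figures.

γ = 1/√(1 − β²) = 1/√(1 − 0.745²) = 1/√(0.44498) = 1.50

γ ≈ 1.50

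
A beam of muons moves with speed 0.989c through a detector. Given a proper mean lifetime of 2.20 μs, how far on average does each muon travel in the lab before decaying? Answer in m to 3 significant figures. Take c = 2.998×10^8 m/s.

γ = 1/√(1 − 0.989²) = 6.7606
Dilated lifetime: Δt = γτ₀ = 6.7606 × 2.20 μs = 14.873 μs
d = vΔt = 0.989c × 14.873 μs = 2.9650×10^8 m/s × 1.4873×10^-5 s = 4410 m

d ≈ 4410 m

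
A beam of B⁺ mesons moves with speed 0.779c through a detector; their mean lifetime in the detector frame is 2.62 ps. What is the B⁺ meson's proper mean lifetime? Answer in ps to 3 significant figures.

τ₀ ≈ 1.64 ps

γ = 1/√(1 − 0.779²) = 1.5948
Proper time: τ₀ = Δt/γ = 2.62/1.5948 = 1.64 ps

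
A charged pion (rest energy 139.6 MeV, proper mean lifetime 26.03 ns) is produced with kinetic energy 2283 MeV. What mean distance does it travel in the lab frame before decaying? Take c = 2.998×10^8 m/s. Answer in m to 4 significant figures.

γ = 1 + K/(m₀c²) = 1 + 2283/139.6 = 17.3539
β = √(1 − 1/γ²) = 0.998338
Dilated lifetime: γτ₀ = 17.3539 × 26.03 ns = 451.721 ns
d = βc·γτ₀ = 0.998338 × (2.998×10^8 m/s) × 4.51721×10^-7 s = 135.2 m

d ≈ 135.2 m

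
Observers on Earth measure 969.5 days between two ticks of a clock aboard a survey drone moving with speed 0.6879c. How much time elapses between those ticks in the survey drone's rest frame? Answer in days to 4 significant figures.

τ₀ ≈ 703.7 days

γ = 1/√(1 − 0.6879²) = 1.37778
Proper time: τ₀ = Δt/γ = 969.5/1.37778 = 703.7 days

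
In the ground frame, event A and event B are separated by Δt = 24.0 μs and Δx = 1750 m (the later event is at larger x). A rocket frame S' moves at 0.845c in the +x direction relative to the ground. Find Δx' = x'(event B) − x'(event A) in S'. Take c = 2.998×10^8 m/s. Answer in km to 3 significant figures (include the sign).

γ = 1/√(1 − 0.845²) = 1.8700
Δx' = γ(Δx − vΔt) = 1.8700 × (1750 m − 0.845×(2.998×10^8 m/s)×24.0×10^-6 s)
= 1.8700 × (-4329.9 m) = -8.10 km

Δx' ≈ -8.10 km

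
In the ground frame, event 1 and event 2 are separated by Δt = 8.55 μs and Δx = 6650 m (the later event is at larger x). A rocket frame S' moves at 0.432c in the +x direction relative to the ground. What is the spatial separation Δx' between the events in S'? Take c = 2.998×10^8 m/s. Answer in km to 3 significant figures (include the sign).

γ = 1/√(1 − 0.432²) = 1.1088
Δx' = γ(Δx − vΔt) = 1.1088 × (6650 m − 0.432×(2.998×10^8 m/s)×8.55×10^-6 s)
= 1.1088 × (5542.7 m) = 6.15 km

Δx' ≈ 6.15 km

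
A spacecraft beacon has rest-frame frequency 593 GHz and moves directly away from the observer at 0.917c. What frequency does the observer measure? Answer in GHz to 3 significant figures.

f_obs ≈ 123 GHz

Relativistic Doppler: f_obs = f_src √((1−β)/(1+β))
= 593 × √(0.083000/1.9170) = 593 × 0.20808 = 123 GHz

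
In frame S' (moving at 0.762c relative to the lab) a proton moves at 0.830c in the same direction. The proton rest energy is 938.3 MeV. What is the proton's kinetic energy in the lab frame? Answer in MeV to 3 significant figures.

u_lab = (0.830 + 0.762)/(1 + 0.830×0.762) = 0.975215
γ = 1/√(1 − 0.975215²) = 4.5196
K = (γ − 1)m₀c² = (4.5196 − 1) × 938.3 = 3.5196 × 938.3 = 3300 MeV

K ≈ 3300 MeV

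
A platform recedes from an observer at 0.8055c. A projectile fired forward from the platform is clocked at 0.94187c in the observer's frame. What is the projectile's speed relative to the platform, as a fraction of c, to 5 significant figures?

Inverse velocity addition: u' = (u − v)/(1 − uv/c²)
= (0.94187 − 0.8055)/(1 − 0.94187×0.8055) = 0.13637/0.2413237 = 0.56509

u' ≈ 0.56509c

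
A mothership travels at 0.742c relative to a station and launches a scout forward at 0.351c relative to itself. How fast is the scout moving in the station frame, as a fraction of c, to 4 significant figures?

u ≈ 0.8672c

Compose boost 2: (0.351 + 0.742)/(1 + 0.351×0.742) = 1.093/1.26044 = 0.8672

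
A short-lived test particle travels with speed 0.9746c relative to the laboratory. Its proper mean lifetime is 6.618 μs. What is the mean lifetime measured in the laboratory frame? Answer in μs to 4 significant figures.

Δt ≈ 29.55 μs

γ = 1/√(1 − 0.9746²) = 4.46523
Time dilation: Δt = γτ₀ = 4.46523 × 6.618 μs = 29.55 μs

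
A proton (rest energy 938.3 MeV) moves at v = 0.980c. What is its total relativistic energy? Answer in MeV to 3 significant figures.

γ = 1/√(1 − 0.980²) = 5.0252
E = γm₀c² = 5.0252 × 938.3 MeV = 4720 MeV

E ≈ 4720 MeV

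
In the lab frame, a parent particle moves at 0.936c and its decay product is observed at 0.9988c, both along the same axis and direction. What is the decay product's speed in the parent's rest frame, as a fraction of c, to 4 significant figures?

u' ≈ 0.9643c

Inverse velocity addition: u' = (u − v)/(1 − uv/c²)
= (0.9988 − 0.936)/(1 − 0.9988×0.936) = 0.06280/0.0651232 = 0.9643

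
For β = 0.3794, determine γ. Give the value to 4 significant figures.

γ = 1/√(1 − β²) = 1/√(1 − 0.3794²) = 1/√(0.856056) = 1.081

γ ≈ 1.081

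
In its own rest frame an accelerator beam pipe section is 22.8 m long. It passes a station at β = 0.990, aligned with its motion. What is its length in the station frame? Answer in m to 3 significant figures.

L ≈ 3.22 m

γ = 1/√(1 − 0.990²) = 7.0888
Length contraction: L = L₀/γ = 22.8/7.0888 = 3.22 m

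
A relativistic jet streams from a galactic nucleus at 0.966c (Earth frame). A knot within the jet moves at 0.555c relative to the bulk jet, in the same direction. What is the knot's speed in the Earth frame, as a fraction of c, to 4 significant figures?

Relativistic velocity addition: u = (u' + v)/(1 + u'v/c²)
= (0.555 + 0.966)/(1 + 0.555×0.966) = 1.521/1.53613 = 0.9902

u ≈ 0.9902c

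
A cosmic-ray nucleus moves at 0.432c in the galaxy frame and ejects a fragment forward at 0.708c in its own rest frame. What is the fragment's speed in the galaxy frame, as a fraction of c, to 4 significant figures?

Compose boost 2: (0.708 + 0.432)/(1 + 0.708×0.432) = 1.140/1.30586 = 0.8730

u ≈ 0.8730c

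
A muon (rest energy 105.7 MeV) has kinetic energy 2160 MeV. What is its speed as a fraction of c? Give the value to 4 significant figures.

β ≈ 0.9989

γ = 1 + K/(m₀c²) = 1 + 2160/105.7 = 21.4352
β = √(1 − 1/γ²) = 0.9989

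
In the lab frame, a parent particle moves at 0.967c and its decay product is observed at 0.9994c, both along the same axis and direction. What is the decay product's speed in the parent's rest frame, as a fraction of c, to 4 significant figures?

Inverse velocity addition: u' = (u − v)/(1 − uv/c²)
= (0.9994 − 0.967)/(1 − 0.9994×0.967) = 0.03240/0.0335802 = 0.9649

u' ≈ 0.9649c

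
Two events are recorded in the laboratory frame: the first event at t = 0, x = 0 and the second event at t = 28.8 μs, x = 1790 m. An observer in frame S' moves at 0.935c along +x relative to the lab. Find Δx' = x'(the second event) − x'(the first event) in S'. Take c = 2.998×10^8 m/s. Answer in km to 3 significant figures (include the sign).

Δx' ≈ -17.7 km

γ = 1/√(1 − 0.935²) = 2.8197
Δx' = γ(Δx − vΔt) = 2.8197 × (1790 m − 0.935×(2.998×10^8 m/s)×28.8×10^-6 s)
= 2.8197 × (-6283.0 m) = -17.7 km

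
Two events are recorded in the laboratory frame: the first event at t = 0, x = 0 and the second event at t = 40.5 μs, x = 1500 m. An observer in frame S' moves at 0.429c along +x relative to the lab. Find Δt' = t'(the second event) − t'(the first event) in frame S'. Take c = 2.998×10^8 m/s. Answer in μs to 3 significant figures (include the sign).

γ = 1/√(1 − 0.429²) = 1.1070
Δt' = γ(Δt − vΔx/c²) = 1.1070 × (40.5 μs − 0.429×1500 m / (2.998×10^8 m/s))
= 1.1070 × (38.354 μs) = 42.5 μs

Δt' ≈ 42.5 μs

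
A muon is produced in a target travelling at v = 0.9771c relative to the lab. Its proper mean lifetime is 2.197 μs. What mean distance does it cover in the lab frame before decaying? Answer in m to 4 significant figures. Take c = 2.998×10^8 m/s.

γ = 1/√(1 − 0.9771²) = 4.69968
Dilated lifetime: Δt = γτ₀ = 4.69968 × 2.197 μs = 10.3252 μs
d = vΔt = 0.9771c × 10.3252 μs = 2.92935×10^8 m/s × 1.03252×10^-5 s = 3025 m

d ≈ 3025 m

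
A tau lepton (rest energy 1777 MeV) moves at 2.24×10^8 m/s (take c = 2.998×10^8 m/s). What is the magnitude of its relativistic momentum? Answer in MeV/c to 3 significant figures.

p ≈ 2000 MeV/c

β = v/c = 2.24×10^8 / 2.998×10^8 = 0.74716
γ = 1/√(1 − 0.74716²) = 1.5046
p = γβm₀c = 1.5046 × 0.74716 × 1777 MeV/c = 2000 MeV/c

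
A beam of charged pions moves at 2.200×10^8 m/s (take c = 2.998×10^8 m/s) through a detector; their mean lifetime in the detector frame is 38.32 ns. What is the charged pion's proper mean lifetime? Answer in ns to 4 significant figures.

β = v/c = 2.200×10^8 / 2.998×10^8 = 0.733823
γ = 1/√(1 − 0.733823²) = 1.47201
Proper time: τ₀ = Δt/γ = 38.32/1.47201 = 26.03 ns

τ₀ ≈ 26.03 ns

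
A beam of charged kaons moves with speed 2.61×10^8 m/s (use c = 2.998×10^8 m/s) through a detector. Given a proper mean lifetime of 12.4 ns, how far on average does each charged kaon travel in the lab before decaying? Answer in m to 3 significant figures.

d ≈ 6.58 m

β = v/c = 2.61×10^8 / 2.998×10^8 = 0.87058
γ = 1/√(1 − 0.87058²) = 2.0324
Dilated lifetime: Δt = γτ₀ = 2.0324 × 12.4 ns = 25.202 ns
d = vΔt = 0.87058c × 25.202 ns = 2.6100×10^8 m/s × 2.5202×10^-8 s = 6.58 m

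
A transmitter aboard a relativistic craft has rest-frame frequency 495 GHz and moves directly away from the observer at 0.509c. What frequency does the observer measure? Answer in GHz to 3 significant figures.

f_obs ≈ 282 GHz

Relativistic Doppler: f_obs = f_src √((1−β)/(1+β))
= 495 × √(0.49100/1.5090) = 495 × 0.57042 = 282 GHz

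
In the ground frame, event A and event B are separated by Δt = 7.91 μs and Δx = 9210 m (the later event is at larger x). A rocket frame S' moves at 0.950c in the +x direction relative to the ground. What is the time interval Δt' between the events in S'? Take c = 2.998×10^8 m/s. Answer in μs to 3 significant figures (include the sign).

γ = 1/√(1 − 0.950²) = 3.2026
Δt' = γ(Δt − vΔx/c²) = 3.2026 × (7.91 μs − 0.950×9210 m / (2.998×10^8 m/s))
= 3.2026 × (-21.274 μs) = -68.1 μs

Δt' ≈ -68.1 μs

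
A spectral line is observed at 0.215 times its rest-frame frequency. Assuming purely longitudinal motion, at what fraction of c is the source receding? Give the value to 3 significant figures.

β ≈ 0.912

f_obs/f_src = √((1−β)/(1+β)) = 0.215  ⇒  (1−β)/(1+β) = 0.046225
β = |1 − D²|/(1 + D²) = |1 − 0.046225|/(1 + 0.046225) = 0.912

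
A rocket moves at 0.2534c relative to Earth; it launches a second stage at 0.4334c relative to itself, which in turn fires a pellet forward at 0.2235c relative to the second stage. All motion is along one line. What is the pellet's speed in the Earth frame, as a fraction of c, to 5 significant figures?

Compose boost 2: (0.4334 + 0.2534)/(1 + 0.4334×0.2534) = 0.68680/1.109824 = 0.6188371
Compose boost 3: (0.2235 + 0.6188371)/(1 + 0.2235×0.6188371) = 0.8423371/1.138310 = 0.73999

u ≈ 0.73999c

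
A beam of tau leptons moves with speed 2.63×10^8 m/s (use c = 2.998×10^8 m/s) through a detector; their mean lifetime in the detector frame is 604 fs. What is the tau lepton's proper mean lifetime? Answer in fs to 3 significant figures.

β = v/c = 2.63×10^8 / 2.998×10^8 = 0.87725
γ = 1/√(1 − 0.87725²) = 2.0832
Proper time: τ₀ = Δt/γ = 604/2.0832 = 290 fs

τ₀ ≈ 290 fs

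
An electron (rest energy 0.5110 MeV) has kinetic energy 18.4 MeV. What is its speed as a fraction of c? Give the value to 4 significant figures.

β ≈ 0.9996

γ = 1 + K/(m₀c²) = 1 + 18.4/0.5110 = 37.0078
β = √(1 − 1/γ²) = 0.9996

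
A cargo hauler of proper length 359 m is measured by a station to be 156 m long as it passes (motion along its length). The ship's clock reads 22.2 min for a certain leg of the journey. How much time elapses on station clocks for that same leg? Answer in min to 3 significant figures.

Δt ≈ 51.1 min

Length contraction ⇒ γ = L₀/L = 359/156 = 2.3013
Time dilation: Δt = γτ₀ = 2.3013 × 22.2 min = 51.1 min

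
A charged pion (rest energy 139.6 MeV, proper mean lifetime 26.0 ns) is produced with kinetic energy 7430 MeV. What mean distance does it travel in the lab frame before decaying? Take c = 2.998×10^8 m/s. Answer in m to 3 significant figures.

γ = 1 + K/(m₀c²) = 1 + 7430/139.6 = 54.223
β = √(1 − 1/γ²) = 0.99983
Dilated lifetime: γτ₀ = 54.223 × 26.0 ns = 1409.8 ns
d = βc·γτ₀ = 0.99983 × (2.998×10^8 m/s) × 1.4098×10^-6 s = 423 m

d ≈ 423 m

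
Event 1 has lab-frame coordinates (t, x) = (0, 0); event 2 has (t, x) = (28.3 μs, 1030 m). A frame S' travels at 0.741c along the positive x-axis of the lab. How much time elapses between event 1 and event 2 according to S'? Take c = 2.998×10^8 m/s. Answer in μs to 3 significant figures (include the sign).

γ = 1/√(1 − 0.741²) = 1.4892
Δt' = γ(Δt − vΔx/c²) = 1.4892 × (28.3 μs − 0.741×1030 m / (2.998×10^8 m/s))
= 1.4892 × (25.754 μs) = 38.4 μs

Δt' ≈ 38.4 μs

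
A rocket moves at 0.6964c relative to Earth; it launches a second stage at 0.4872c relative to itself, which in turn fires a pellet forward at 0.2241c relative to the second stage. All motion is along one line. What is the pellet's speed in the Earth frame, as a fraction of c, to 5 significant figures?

u ≈ 0.92472c

Compose boost 2: (0.4872 + 0.6964)/(1 + 0.4872×0.6964) = 1.1836/1.339286 = 0.8837544
Compose boost 3: (0.2241 + 0.8837544)/(1 + 0.2241×0.8837544) = 1.107854/1.198049 = 0.92472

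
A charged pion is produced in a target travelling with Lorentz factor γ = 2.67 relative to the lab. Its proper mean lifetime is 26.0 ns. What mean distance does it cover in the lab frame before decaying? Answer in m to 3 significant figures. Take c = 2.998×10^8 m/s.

d ≈ 19.3 m

β = √(1 − 1/γ²) = √(1 − 1/2.67²) = 0.92721
Dilated lifetime: Δt = γτ₀ = 2.67 × 26.0 ns = 69.420 ns
d = vΔt = 0.92721c × 69.420 ns = 2.7798×10^8 m/s × 6.9420×10^-8 s = 19.3 m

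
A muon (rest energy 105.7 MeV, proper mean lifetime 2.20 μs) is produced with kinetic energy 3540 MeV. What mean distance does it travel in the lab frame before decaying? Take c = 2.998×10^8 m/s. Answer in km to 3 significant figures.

γ = 1 + K/(m₀c²) = 1 + 3540/105.7 = 34.491
β = √(1 − 1/γ²) = 0.99958
Dilated lifetime: γτ₀ = 34.491 × 2.20 μs = 75.880 μs
d = βc·γτ₀ = 0.99958 × (2.998×10^8 m/s) × 7.5880×10^-5 s = 22.7 km

d ≈ 22.7 km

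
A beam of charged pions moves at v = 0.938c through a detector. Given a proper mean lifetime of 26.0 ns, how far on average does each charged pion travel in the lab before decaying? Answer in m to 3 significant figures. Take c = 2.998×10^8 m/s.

d ≈ 21.1 m

γ = 1/√(1 − 0.938²) = 2.8849
Dilated lifetime: Δt = γτ₀ = 2.8849 × 26.0 ns = 75.007 ns
d = vΔt = 0.938c × 75.007 ns = 2.8121×10^8 m/s × 7.5007×10^-8 s = 21.1 m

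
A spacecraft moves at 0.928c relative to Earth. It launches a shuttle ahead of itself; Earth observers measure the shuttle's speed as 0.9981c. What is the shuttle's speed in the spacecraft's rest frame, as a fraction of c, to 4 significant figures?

Inverse velocity addition: u' = (u − v)/(1 − uv/c²)
= (0.9981 − 0.928)/(1 − 0.9981×0.928) = 0.07010/0.0737632 = 0.9503

u' ≈ 0.9503c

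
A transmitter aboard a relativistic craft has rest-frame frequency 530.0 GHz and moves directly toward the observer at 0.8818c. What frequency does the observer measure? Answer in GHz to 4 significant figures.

Relativistic Doppler: f_obs = f_src √((1+β)/(1−β))
= 530.0 × √(1.88180/0.118200) = 530.0 × 3.99005 = 2115 GHz

f_obs ≈ 2115 GHz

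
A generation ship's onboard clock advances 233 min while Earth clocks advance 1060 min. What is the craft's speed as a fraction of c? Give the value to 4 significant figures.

β ≈ 0.9755

γ = Δt/τ₀ = 1060/233 = 4.54936
β = √(1 − 1/γ²) = √(1 − 1/4.54936²) = 0.9755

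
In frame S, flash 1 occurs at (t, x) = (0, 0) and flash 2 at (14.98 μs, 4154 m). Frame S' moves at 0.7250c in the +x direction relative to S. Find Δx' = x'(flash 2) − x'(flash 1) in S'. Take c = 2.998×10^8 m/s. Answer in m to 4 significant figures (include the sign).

Δx' ≈ 1304 m

γ = 1/√(1 − 0.7250²) = 1.45191
Δx' = γ(Δx − vΔt) = 1.45191 × (4154 m − 0.7250×(2.998×10^8 m/s)×14.98×10^-6 s)
= 1.45191 × (898.022 m) = 1304 m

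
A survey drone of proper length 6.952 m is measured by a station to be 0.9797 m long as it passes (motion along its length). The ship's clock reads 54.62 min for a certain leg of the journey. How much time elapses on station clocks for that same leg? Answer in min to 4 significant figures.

Length contraction ⇒ γ = L₀/L = 6.952/0.9797 = 7.09605
Time dilation: Δt = γτ₀ = 7.09605 × 54.62 min = 387.6 min

Δt ≈ 387.6 min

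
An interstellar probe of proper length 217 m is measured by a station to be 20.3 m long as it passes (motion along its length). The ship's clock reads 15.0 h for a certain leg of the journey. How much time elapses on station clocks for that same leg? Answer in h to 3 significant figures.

Length contraction ⇒ γ = L₀/L = 217/20.3 = 10.690
Time dilation: Δt = γτ₀ = 10.690 × 15.0 h = 160 h

Δt ≈ 160 h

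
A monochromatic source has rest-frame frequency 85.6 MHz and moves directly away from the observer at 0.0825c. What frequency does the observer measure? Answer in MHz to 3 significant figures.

Relativistic Doppler: f_obs = f_src √((1−β)/(1+β))
= 85.6 × √(0.91750/1.0825) = 85.6 × 0.92064 = 78.8 MHz

f_obs ≈ 78.8 MHz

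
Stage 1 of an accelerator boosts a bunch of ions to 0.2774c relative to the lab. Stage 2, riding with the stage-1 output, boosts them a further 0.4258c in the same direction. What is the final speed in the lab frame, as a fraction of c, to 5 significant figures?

u ≈ 0.62891c

Compose boost 2: (0.4258 + 0.2774)/(1 + 0.4258×0.2774) = 0.70320/1.118117 = 0.62891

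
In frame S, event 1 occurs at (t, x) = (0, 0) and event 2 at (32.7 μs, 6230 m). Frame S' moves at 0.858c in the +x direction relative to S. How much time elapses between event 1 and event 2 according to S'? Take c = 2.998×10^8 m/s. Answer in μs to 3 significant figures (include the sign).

Δt' ≈ 29.0 μs

γ = 1/√(1 − 0.858²) = 1.9469
Δt' = γ(Δt − vΔx/c²) = 1.9469 × (32.7 μs − 0.858×6230 m / (2.998×10^8 m/s))
= 1.9469 × (14.870 μs) = 29.0 μs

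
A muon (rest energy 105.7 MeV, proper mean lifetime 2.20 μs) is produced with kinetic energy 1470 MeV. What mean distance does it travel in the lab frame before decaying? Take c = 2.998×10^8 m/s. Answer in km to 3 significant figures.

d ≈ 9.81 km

γ = 1 + K/(m₀c²) = 1 + 1470/105.7 = 14.907
β = √(1 − 1/γ²) = 0.99775
Dilated lifetime: γτ₀ = 14.907 × 2.20 μs = 32.796 μs
d = βc·γτ₀ = 0.99775 × (2.998×10^8 m/s) × 3.2796×10^-5 s = 9.81 km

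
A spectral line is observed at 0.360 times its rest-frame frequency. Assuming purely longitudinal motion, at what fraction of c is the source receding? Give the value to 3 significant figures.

β ≈ 0.771

f_obs/f_src = √((1−β)/(1+β)) = 0.360  ⇒  (1−β)/(1+β) = 0.12960
β = |1 − D²|/(1 + D²) = |1 − 0.12960|/(1 + 0.12960) = 0.771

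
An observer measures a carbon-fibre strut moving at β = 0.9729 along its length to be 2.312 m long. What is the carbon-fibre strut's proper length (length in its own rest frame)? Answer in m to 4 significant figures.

L₀ ≈ 9.999 m

γ = 1/√(1 − 0.9729²) = 4.32477
L₀ = γL = 4.32477 × 2.312 = 9.999 m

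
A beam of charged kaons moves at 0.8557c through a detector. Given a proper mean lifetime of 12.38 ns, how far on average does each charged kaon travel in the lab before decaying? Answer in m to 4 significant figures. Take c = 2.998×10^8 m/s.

d ≈ 6.137 m

γ = 1/√(1 − 0.8557²) = 1.93247
Dilated lifetime: Δt = γτ₀ = 1.93247 × 12.38 ns = 23.9240 ns
d = vΔt = 0.8557c × 23.9240 ns = 2.56539×10^8 m/s × 2.39240×10^-8 s = 6.137 m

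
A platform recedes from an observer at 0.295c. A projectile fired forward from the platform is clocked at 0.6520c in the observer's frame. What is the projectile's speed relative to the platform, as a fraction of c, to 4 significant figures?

Inverse velocity addition: u' = (u − v)/(1 − uv/c²)
= (0.6520 − 0.295)/(1 − 0.6520×0.295) = 0.3570/0.807660 = 0.4420

u' ≈ 0.4420c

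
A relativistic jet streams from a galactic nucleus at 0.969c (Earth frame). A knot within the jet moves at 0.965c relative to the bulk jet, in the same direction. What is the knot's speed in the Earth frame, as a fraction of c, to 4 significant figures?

Relativistic velocity addition: u = (u' + v)/(1 + u'v/c²)
= (0.965 + 0.969)/(1 + 0.965×0.969) = 1.934/1.93508 = 0.9994

u ≈ 0.9994c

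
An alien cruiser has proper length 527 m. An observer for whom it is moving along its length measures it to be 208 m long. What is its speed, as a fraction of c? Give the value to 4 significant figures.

γ = L₀/L = 527/208 = 2.53365
β = √(1 − 1/γ²) = 0.9188

β ≈ 0.9188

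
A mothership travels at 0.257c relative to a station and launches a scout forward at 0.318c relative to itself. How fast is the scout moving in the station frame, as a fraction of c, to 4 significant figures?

Compose boost 2: (0.318 + 0.257)/(1 + 0.318×0.257) = 0.5750/1.08173 = 0.5316

u ≈ 0.5316c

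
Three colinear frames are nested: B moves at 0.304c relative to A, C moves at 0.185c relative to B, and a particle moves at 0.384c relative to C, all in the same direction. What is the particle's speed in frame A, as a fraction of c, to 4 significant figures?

Compose boost 2: (0.185 + 0.304)/(1 + 0.185×0.304) = 0.4890/1.05624 = 0.462963
Compose boost 3: (0.384 + 0.462963)/(1 + 0.384×0.462963) = 0.846963/1.17778 = 0.7191

u ≈ 0.7191c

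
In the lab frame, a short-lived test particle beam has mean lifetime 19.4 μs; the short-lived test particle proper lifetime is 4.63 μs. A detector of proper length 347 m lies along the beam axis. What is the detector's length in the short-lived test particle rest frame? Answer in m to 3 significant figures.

Time dilation ⇒ γ = Δt/τ₀ = 19.4/4.63 = 4.1901
Length contraction: L = L₀/γ = 347/4.1901 = 82.8 m

L ≈ 82.8 m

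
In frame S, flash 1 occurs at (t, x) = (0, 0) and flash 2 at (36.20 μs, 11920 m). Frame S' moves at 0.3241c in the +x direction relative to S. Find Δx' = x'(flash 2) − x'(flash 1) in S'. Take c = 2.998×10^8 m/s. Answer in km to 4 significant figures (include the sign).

γ = 1/√(1 − 0.3241²) = 1.05706
Δx' = γ(Δx − vΔt) = 1.05706 × (11920 m − 0.3241×(2.998×10^8 m/s)×36.20×10^-6 s)
= 1.05706 × (8402.62 m) = 8.882 km

Δx' ≈ 8.882 km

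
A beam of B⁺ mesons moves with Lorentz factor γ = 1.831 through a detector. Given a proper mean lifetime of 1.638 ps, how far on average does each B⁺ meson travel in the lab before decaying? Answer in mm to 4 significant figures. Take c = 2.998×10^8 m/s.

d ≈ 0.7532 mm

β = √(1 − 1/γ²) = √(1 − 1/1.831²) = 0.837688
Dilated lifetime: Δt = γτ₀ = 1.831 × 1.638 ps = 2.99918 ps
d = vΔt = 0.837688c × 2.99918 ps = 2.51139×10^8 m/s × 2.99918×10^-12 s = 0.7532 mm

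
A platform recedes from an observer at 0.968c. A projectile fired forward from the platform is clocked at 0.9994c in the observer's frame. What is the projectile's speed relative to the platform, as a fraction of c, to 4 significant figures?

Inverse velocity addition: u' = (u − v)/(1 − uv/c²)
= (0.9994 − 0.968)/(1 − 0.9994×0.968) = 0.03140/0.0325808 = 0.9638

u' ≈ 0.9638c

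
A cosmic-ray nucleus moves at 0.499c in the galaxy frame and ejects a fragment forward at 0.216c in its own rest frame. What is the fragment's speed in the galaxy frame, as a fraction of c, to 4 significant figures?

u ≈ 0.6454c

Compose boost 2: (0.216 + 0.499)/(1 + 0.216×0.499) = 0.7150/1.10778 = 0.6454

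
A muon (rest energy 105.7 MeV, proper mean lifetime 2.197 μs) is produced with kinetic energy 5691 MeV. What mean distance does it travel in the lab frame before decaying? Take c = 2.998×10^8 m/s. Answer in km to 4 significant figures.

γ = 1 + K/(m₀c²) = 1 + 5691/105.7 = 54.8411
β = √(1 − 1/γ²) = 0.999834
Dilated lifetime: γτ₀ = 54.8411 × 2.197 μs = 120.486 μs
d = βc·γτ₀ = 0.999834 × (2.998×10^8 m/s) × 0.000120486 s = 36.12 km

d ≈ 36.12 km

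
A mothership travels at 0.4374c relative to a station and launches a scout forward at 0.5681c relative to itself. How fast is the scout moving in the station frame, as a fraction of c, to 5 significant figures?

u ≈ 0.80537c

Compose boost 2: (0.5681 + 0.4374)/(1 + 0.5681×0.4374) = 1.0055/1.248487 = 0.80537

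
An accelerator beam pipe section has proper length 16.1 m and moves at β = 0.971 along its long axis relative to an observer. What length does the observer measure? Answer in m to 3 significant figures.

L ≈ 3.85 m

γ = 1/√(1 − 0.971²) = 4.1827
Length contraction: L = L₀/γ = 16.1/4.1827 = 3.85 m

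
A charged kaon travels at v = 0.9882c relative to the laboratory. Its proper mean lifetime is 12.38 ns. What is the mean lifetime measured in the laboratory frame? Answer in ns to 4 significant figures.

γ = 1/√(1 − 0.9882²) = 6.52873
Time dilation: Δt = γτ₀ = 6.52873 × 12.38 ns = 80.83 ns

Δt ≈ 80.83 ns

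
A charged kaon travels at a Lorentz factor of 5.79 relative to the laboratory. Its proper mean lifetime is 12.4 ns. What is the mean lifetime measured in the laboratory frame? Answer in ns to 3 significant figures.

Δt ≈ 71.8 ns

γ = 5.79 (given)
Time dilation: Δt = γτ₀ = 5.79 × 12.4 ns = 71.8 ns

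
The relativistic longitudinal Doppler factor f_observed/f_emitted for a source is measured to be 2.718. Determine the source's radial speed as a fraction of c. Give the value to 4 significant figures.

f_obs/f_src = √((1+β)/(1−β)) = 2.718  ⇒  (1+β)/(1−β) = 7.38752
β = |1 − D²|/(1 + D²) = |1 − 7.38752|/(1 + 7.38752) = 0.7616

β ≈ 0.7616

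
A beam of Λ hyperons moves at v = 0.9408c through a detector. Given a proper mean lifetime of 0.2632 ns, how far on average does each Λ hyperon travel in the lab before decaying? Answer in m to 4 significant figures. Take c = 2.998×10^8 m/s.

d ≈ 0.2190 m

γ = 1/√(1 − 0.9408²) = 2.95018
Dilated lifetime: Δt = γτ₀ = 2.95018 × 0.2632 ns = 0.776488 ns
d = vΔt = 0.9408c × 0.776488 ns = 2.82052×10^8 m/s × 7.76488×10^-10 s = 0.2190 m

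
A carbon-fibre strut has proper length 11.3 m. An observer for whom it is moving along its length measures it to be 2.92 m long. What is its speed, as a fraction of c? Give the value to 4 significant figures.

γ = L₀/L = 11.3/2.92 = 3.86986
β = √(1 − 1/γ²) = 0.9660

β ≈ 0.9660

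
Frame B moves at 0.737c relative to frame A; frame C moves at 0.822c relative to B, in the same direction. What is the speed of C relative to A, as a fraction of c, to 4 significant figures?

Compose boost 2: (0.822 + 0.737)/(1 + 0.822×0.737) = 1.559/1.60581 = 0.9708

u ≈ 0.9708c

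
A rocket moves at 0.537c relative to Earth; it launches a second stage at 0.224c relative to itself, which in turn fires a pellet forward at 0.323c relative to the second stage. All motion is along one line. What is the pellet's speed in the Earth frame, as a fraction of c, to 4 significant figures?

Compose boost 2: (0.224 + 0.537)/(1 + 0.224×0.537) = 0.7610/1.12029 = 0.679290
Compose boost 3: (0.323 + 0.679290)/(1 + 0.323×0.679290) = 1.00229/1.21941 = 0.8219

u ≈ 0.8219c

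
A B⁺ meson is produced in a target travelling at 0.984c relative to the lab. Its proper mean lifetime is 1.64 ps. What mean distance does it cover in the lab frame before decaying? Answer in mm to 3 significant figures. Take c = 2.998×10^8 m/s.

γ = 1/√(1 − 0.984²) = 5.6127
Dilated lifetime: Δt = γτ₀ = 5.6127 × 1.64 ps = 9.2048 ps
d = vΔt = 0.984c × 9.2048 ps = 2.9500×10^8 m/s × 9.2048×10^-12 s = 2.72 mm

d ≈ 2.72 mm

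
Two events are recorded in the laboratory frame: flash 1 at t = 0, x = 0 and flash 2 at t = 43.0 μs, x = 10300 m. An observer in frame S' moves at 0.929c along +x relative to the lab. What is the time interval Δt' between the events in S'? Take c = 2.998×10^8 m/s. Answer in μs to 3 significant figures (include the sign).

γ = 1/√(1 − 0.929²) = 2.7021
Δt' = γ(Δt − vΔx/c²) = 2.7021 × (43.0 μs − 0.929×10300 m / (2.998×10^8 m/s))
= 2.7021 × (11.083 μs) = 29.9 μs

Δt' ≈ 29.9 μs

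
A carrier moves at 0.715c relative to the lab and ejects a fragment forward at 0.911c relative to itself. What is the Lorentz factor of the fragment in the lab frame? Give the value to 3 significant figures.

u_lab = (0.911 + 0.715)/(1 + 0.911×0.715) = 1.626/1.65136 = 0.984640
γ = 1/√(1 − 0.984640²) = 5.73

γ ≈ 5.73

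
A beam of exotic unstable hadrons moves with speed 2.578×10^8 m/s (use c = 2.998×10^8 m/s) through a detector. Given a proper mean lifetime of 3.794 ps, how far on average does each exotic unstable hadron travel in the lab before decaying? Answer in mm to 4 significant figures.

β = v/c = 2.578×10^8 / 2.998×10^8 = 0.859907
γ = 1/√(1 − 0.859907²) = 1.95905
Dilated lifetime: Δt = γτ₀ = 1.95905 × 3.794 ps = 7.43264 ps
d = vΔt = 0.859907c × 7.43264 ps = 2.57800×10^8 m/s × 7.43264×10^-12 s = 1.916 mm

d ≈ 1.916 mm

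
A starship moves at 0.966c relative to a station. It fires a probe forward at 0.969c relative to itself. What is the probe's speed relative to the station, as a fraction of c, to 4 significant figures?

u ≈ 0.9995c

Relativistic velocity addition: u = (u' + v)/(1 + u'v/c²)
= (0.969 + 0.966)/(1 + 0.969×0.966) = 1.935/1.93605 = 0.9995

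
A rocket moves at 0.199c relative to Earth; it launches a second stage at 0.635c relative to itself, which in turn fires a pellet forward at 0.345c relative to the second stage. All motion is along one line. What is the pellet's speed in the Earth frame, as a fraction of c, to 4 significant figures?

Compose boost 2: (0.635 + 0.199)/(1 + 0.635×0.199) = 0.8340/1.12637 = 0.740435
Compose boost 3: (0.345 + 0.740435)/(1 + 0.345×0.740435) = 1.08543/1.25545 = 0.8646

u ≈ 0.8646c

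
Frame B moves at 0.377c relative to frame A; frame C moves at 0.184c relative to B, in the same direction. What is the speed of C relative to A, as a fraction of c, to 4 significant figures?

Compose boost 2: (0.184 + 0.377)/(1 + 0.184×0.377) = 0.5610/1.06937 = 0.5246

u ≈ 0.5246c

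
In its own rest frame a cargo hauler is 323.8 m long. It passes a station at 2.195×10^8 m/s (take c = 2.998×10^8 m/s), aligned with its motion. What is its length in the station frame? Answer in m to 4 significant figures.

β = v/c = 2.195×10^8 / 2.998×10^8 = 0.732155
γ = 1/√(1 − 0.732155²) = 1.46813
Length contraction: L = L₀/γ = 323.8/1.46813 = 220.6 m

L ≈ 220.6 m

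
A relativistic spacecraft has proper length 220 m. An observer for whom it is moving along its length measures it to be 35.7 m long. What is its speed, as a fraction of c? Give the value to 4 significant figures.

β ≈ 0.9867

γ = L₀/L = 220/35.7 = 6.16246
β = √(1 − 1/γ²) = 0.9867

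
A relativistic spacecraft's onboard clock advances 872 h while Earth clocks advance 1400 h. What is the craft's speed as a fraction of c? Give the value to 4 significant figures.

γ = Δt/τ₀ = 1400/872 = 1.60550
β = √(1 − 1/γ²) = √(1 − 1/1.60550²) = 0.7823

β ≈ 0.7823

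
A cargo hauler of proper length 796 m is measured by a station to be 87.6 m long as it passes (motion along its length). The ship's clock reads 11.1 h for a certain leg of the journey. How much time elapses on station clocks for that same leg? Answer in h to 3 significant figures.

Length contraction ⇒ γ = L₀/L = 796/87.6 = 9.0868
Time dilation: Δt = γτ₀ = 9.0868 × 11.1 h = 101 h

Δt ≈ 101 h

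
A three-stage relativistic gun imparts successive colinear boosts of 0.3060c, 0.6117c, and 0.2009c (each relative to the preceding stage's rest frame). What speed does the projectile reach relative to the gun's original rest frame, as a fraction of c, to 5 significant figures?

u ≈ 0.84299c

Compose boost 2: (0.6117 + 0.3060)/(1 + 0.6117×0.3060) = 0.91770/1.187180 = 0.7730082
Compose boost 3: (0.2009 + 0.7730082)/(1 + 0.2009×0.7730082) = 0.9739082/1.155297 = 0.84299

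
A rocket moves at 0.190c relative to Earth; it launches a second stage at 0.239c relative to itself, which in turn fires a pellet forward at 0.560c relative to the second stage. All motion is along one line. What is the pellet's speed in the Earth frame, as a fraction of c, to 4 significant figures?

Compose boost 2: (0.239 + 0.190)/(1 + 0.239×0.190) = 0.4290/1.04541 = 0.410365
Compose boost 3: (0.560 + 0.410365)/(1 + 0.560×0.410365) = 0.970365/1.22980 = 0.7890

u ≈ 0.7890c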